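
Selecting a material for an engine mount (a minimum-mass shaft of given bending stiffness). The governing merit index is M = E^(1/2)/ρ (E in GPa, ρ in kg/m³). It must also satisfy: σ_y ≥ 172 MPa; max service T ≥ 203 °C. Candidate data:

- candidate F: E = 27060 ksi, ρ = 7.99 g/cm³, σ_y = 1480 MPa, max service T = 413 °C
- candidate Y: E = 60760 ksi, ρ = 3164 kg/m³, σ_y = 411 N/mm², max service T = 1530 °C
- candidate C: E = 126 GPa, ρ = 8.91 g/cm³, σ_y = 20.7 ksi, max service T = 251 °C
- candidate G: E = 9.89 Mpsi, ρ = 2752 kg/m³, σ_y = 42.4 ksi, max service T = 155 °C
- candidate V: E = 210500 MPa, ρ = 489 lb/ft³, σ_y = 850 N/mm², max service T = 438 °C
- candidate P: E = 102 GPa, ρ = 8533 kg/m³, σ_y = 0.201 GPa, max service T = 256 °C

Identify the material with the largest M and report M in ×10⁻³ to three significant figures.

Screen on constraints: σ_y ≥ 172 MPa; max service T ≥ 203 °C. Survivors: candidate F, candidate Y, candidate V, candidate P.
Convert each candidate to consistent units, then evaluate M:
  candidate F: E = 186.6 GPa, ρ = 7990 kg/m³
  candidate Y: E = 418.9 GPa, ρ = 3164 kg/m³
  candidate V: E = 210.5 GPa, ρ = 7833 kg/m³
  candidate P: E = 102.0 GPa, ρ = 8533 kg/m³
  candidate Y: M = 6.47×10⁻³
  candidate V: M = 1.85×10⁻³
  candidate F: M = 1.71×10⁻³
  candidate P: M = 1.18×10⁻³
The maximum is for candidate Y.

candidate Y, M = 6.47×10⁻³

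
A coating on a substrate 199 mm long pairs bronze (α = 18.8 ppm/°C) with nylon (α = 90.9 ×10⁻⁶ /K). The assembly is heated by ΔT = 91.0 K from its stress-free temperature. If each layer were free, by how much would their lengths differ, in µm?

Δα = |18.8 − 90.9|×10⁻⁶/K = 72.1×10⁻⁶/K.
ΔL_mismatch = Δα·L·ΔT = 72.1×10⁻⁶ × 199.0 mm × 91.0 K = 1310 µm.

1310 µm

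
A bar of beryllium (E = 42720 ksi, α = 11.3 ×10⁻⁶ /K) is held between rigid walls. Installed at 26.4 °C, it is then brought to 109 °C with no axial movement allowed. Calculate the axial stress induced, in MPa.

275 MPa

E = 42720 ksi = 294.5 GPa.
ΔT = 82.60 K. Constrained thermal stress σ = E·α·ΔT = 294.5×10³ MPa × 11.3×10⁻⁶ × 82.60 = 275 MPa (compressive).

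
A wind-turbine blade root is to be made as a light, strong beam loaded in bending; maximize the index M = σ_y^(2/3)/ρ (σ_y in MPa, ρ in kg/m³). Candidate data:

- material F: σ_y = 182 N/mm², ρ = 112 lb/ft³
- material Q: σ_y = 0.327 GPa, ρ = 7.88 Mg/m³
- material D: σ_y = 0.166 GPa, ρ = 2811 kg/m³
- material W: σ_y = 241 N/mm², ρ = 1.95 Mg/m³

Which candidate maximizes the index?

Convert each candidate to consistent units, then evaluate M:
  material F: σ_y = 182.0 MPa, ρ = 1794 kg/m³
  material Q: σ_y = 327.0 MPa, ρ = 7880 kg/m³
  material D: σ_y = 166.0 MPa, ρ = 2811 kg/m³
  material W: σ_y = 241.0 MPa, ρ = 1950 kg/m³
  material W: M = 19.9×10⁻³
  material F: M = 17.9×10⁻³
  material D: M = 10.7×10⁻³
  material Q: M = 6.02×10⁻³
Material W has the largest M.

material W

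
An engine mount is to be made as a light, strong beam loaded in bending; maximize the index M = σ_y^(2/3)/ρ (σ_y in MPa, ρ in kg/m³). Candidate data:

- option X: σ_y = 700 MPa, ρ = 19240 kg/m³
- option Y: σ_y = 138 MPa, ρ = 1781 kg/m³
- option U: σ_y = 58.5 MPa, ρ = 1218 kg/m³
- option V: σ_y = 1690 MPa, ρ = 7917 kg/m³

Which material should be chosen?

Per-candidate index values:
  option V: M = 17.9×10⁻³
  option Y: M = 15.0×10⁻³
  option U: M = 12.4×10⁻³
  option X: M = 4.10×10⁻³
Option V ranks first.

option V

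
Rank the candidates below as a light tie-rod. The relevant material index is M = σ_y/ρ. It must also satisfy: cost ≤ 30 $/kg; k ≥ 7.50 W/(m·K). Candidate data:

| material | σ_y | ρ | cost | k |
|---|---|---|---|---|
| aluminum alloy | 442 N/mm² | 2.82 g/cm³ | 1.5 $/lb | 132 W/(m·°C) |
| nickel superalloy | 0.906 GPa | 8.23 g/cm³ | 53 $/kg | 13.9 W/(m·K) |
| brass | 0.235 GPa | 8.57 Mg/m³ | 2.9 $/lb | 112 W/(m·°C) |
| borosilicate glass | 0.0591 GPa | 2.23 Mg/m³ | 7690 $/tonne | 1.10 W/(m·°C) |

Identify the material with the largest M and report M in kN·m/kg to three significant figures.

aluminum alloy, M = 157 kN·m/kg

Screen on constraints: cost ≤ 30 $/kg; k ≥ 7.50 W/(m·K). Survivors: aluminum alloy, brass.
Normalizing units and computing the index:
  aluminum alloy: σ_y = 442.0 MPa, ρ = 2820 kg/m³
  brass: σ_y = 235.0 MPa, ρ = 8570 kg/m³
  aluminum alloy: M = 157 kN·m/kg
  brass: M = 27.4 kN·m/kg
Highest index: aluminum alloy.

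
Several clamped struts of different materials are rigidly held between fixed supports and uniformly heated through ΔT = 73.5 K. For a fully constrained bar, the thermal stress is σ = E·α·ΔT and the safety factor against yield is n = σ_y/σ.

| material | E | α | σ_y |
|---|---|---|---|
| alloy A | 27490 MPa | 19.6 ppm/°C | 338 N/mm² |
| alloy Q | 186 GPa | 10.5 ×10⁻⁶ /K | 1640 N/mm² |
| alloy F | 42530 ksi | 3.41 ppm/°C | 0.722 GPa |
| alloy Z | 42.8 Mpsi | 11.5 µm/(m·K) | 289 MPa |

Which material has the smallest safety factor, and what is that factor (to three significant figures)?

Converting E to GPa, α to ×10⁻⁶/K, σ_y to MPa, then σ and n for each:
  alloy A: E = 27.49, α = 19.6, σ_y = 338.0 → σ = 39.6 MPa, n = 8.53
  alloy Q: E = 186.0, α = 10.5, σ_y = 1640 → σ = 144 MPa, n = 11.4
  alloy F: E = 293.2, α = 3.41, σ_y = 722.0 → σ = 73.5 MPa, n = 9.82
  alloy Z: E = 295.1, α = 11.5, σ_y = 289.0 → σ = 249 MPa, n = 1.16
Alloy Z has the lowest safety factor, n = 1.16.

alloy Z, n = 1.16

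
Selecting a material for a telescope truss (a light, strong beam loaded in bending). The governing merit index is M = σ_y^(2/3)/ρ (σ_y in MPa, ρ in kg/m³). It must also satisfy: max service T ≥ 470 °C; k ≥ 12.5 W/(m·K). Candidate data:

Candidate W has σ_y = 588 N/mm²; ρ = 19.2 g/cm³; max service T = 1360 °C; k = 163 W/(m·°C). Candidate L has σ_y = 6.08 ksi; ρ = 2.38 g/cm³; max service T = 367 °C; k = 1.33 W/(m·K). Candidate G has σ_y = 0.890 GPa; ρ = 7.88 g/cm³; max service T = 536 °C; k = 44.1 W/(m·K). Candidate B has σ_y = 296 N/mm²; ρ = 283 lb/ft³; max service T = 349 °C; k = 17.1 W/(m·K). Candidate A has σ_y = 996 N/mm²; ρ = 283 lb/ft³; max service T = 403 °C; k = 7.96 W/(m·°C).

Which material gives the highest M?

Screen on constraints: max service T ≥ 470 °C; k ≥ 12.5 W/(m·K). Survivors: candidate W, candidate G.
Normalizing units and computing the index:
  candidate W: σ_y = 588.0 MPa, ρ = 19200 kg/m³
  candidate G: σ_y = 890.0 MPa, ρ = 7880 kg/m³
  candidate G: M = 11.7×10⁻³
  candidate W: M = 3.66×10⁻³
Highest index: candidate G.

candidate G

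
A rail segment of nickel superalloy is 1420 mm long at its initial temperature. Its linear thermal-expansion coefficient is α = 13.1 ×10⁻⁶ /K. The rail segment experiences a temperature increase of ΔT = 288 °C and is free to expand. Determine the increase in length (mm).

5.36 mm

ΔL = α·L₀·ΔT = 13.1×10⁻⁶ × 1420 mm × 288.0 K = 5.36 mm.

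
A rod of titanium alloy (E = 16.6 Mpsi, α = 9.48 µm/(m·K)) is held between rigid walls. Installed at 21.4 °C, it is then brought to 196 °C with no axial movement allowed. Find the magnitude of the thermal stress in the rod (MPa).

189 MPa

E = 16.6 Mpsi = 114.5 GPa.
ΔT = 174.6 K. Constrained thermal stress σ = E·α·ΔT = 114.5×10³ MPa × 9.48×10⁻⁶ × 174.6 = 189 MPa (compressive).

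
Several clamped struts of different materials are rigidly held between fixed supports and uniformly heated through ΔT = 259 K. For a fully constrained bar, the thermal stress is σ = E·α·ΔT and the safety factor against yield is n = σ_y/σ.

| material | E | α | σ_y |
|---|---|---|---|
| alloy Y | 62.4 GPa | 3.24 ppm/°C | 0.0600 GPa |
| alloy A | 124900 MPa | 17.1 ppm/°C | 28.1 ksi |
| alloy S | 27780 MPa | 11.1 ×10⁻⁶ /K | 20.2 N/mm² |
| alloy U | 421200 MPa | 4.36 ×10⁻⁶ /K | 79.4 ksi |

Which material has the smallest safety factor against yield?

alloy S

Per material, after unit conversion:
  alloy Y: E = 62.40, α = 3.24, σ_y = 60.00 → σ = 52.4 MPa, n = 1.15
  alloy A: E = 124.9, α = 17.1, σ_y = 193.7 → σ = 553 MPa, n = 0.350
  alloy S: E = 27.78, α = 11.1, σ_y = 20.20 → σ = 79.9 MPa, n = 0.253
  alloy U: E = 421.2, α = 4.36, σ_y = 547.4 → σ = 476 MPa, n = 1.15
The minimum is alloy S at n = 0.253.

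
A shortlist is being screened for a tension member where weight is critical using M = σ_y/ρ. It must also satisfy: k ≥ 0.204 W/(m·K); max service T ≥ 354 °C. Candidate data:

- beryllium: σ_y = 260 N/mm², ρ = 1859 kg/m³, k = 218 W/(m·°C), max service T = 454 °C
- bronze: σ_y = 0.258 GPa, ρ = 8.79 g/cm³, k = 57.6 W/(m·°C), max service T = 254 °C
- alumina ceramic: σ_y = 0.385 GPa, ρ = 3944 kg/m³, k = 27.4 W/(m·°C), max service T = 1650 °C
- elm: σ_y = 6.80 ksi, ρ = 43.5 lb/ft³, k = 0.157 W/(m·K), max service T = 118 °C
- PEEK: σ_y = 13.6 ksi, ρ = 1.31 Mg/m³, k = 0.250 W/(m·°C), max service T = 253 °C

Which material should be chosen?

beryllium

Screen on constraints: k ≥ 0.204 W/(m·K); max service T ≥ 354 °C. Survivors: beryllium, alumina ceramic.
Putting every candidate on a common basis:
  beryllium: σ_y = 260.0 MPa, ρ = 1859 kg/m³
  alumina ceramic: σ_y = 385.0 MPa, ρ = 3944 kg/m³
  beryllium: M = 140 kN·m/kg
  alumina ceramic: M = 97.6 kN·m/kg
Beryllium has the largest M.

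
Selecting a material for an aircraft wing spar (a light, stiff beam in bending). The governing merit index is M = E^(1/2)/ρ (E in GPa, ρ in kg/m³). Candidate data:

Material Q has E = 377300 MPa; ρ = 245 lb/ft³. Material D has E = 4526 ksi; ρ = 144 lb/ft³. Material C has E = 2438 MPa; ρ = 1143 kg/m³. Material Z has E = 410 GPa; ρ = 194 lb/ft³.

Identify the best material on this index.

material Z

Convert each candidate to consistent units, then evaluate M:
  material Q: E = 377.3 GPa, ρ = 3925 kg/m³
  material D: E = 31.21 GPa, ρ = 2307 kg/m³
  material C: E = 2.438 GPa, ρ = 1143 kg/m³
  material Z: E = 410.0 GPa, ρ = 3108 kg/m³
  material Z: M = 6.52×10⁻³
  material Q: M = 4.95×10⁻³
  material D: M = 2.42×10⁻³
  material C: M = 1.37×10⁻³
Material Z ranks first.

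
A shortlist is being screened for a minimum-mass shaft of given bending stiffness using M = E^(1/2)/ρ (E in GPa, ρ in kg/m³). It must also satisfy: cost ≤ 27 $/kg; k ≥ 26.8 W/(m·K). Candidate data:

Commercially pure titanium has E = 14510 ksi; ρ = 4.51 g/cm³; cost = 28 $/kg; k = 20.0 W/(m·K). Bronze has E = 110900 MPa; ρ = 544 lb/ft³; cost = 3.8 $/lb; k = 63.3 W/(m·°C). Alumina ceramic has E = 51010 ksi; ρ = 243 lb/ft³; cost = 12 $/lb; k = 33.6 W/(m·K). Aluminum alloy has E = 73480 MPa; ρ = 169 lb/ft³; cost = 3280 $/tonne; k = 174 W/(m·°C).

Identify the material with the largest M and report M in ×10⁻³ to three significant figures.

Screen on constraints: cost ≤ 27 $/kg; k ≥ 26.8 W/(m·K). Survivors: bronze, alumina ceramic, aluminum alloy.
Normalizing units and computing the index:
  bronze: E = 110.9 GPa, ρ = 8714 kg/m³
  alumina ceramic: E = 351.7 GPa, ρ = 3892 kg/m³
  aluminum alloy: E = 73.48 GPa, ρ = 2707 kg/m³
  alumina ceramic: M = 4.82×10⁻³
  aluminum alloy: M = 3.17×10⁻³
  bronze: M = 1.21×10⁻³
The maximum is for alumina ceramic.

alumina ceramic, M = 4.82×10⁻³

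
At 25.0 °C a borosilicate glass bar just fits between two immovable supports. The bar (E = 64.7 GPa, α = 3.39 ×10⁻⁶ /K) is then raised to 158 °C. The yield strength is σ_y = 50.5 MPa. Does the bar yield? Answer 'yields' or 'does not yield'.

does not yield

ΔT = 133.0 K. Constrained thermal stress σ = E·α·ΔT = 64.70×10³ MPa × 3.39×10⁻⁶ × 133.0 = 29.2 MPa (compressive).
Compare to σ_y = 50.5 MPa: σ < σ_y, so it does not yield.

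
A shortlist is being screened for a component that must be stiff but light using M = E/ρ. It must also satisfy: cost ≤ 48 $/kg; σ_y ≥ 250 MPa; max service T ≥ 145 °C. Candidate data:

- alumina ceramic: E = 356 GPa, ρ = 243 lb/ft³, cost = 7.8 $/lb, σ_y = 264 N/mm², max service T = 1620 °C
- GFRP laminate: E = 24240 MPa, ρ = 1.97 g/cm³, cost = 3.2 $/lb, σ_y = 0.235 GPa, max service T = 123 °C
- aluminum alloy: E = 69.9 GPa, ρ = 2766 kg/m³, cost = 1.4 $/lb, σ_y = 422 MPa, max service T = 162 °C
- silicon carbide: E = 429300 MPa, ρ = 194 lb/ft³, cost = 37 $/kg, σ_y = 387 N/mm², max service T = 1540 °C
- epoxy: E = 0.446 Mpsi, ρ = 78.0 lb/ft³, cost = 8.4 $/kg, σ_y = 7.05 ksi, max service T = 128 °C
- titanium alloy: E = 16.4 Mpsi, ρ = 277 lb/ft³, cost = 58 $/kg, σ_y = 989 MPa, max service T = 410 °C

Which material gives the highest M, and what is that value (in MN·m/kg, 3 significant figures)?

silicon carbide, M = 138 MN·m/kg

Screen on constraints: cost ≤ 48 $/kg; σ_y ≥ 250 MPa; max service T ≥ 145 °C. Survivors: alumina ceramic, aluminum alloy, silicon carbide.
Putting every candidate on a common basis:
  alumina ceramic: E = 356.0 GPa, ρ = 3892 kg/m³
  aluminum alloy: E = 69.90 GPa, ρ = 2766 kg/m³
  silicon carbide: E = 429.3 GPa, ρ = 3108 kg/m³
  silicon carbide: M = 138 MN·m/kg
  alumina ceramic: M = 91.5 MN·m/kg
  aluminum alloy: M = 25.3 MN·m/kg
Silicon carbide has the largest M.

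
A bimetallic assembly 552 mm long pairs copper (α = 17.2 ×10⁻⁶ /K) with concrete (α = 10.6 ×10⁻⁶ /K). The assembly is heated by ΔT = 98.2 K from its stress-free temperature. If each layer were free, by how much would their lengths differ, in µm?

Δα = |17.2 − 10.6|×10⁻⁶/K = 6.60×10⁻⁶/K.
ΔL_mismatch = Δα·L·ΔT = 6.60×10⁻⁶ × 552.0 mm × 98.2 K = 358 µm.

358 µm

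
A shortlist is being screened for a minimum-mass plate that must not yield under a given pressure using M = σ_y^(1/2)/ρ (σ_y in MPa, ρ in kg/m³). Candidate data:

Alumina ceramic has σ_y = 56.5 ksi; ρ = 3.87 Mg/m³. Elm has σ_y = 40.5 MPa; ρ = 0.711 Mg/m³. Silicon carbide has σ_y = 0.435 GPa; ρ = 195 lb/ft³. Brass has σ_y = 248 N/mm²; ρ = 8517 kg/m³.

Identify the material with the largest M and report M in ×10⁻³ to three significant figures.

After converting to SI:
  alumina ceramic: σ_y = 389.6 MPa, ρ = 3870 kg/m³
  elm: σ_y = 40.50 MPa, ρ = 711.0 kg/m³
  silicon carbide: σ_y = 435.0 MPa, ρ = 3124 kg/m³
  brass: σ_y = 248.0 MPa, ρ = 8517 kg/m³
  elm: M = 8.95×10⁻³
  silicon carbide: M = 6.68×10⁻³
  alumina ceramic: M = 5.10×10⁻³
  brass: M = 1.85×10⁻³
Elm has the largest M.

elm, M = 8.95×10⁻³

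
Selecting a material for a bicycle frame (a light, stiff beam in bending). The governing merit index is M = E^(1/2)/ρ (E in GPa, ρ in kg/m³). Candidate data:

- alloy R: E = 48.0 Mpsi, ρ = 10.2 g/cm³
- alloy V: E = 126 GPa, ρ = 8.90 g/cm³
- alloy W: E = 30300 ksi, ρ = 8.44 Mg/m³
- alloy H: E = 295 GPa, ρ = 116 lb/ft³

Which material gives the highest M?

Putting every candidate on a common basis:
  alloy R: E = 330.9 GPa, ρ = 10200 kg/m³
  alloy V: E = 126.0 GPa, ρ = 8900 kg/m³
  alloy W: E = 208.9 GPa, ρ = 8440 kg/m³
  alloy H: E = 295.0 GPa, ρ = 1858 kg/m³
  alloy H: M = 9.24×10⁻³
  alloy R: M = 1.78×10⁻³
  alloy W: M = 1.71×10⁻³
  alloy V: M = 1.26×10⁻³
Alloy H ranks first.

alloy H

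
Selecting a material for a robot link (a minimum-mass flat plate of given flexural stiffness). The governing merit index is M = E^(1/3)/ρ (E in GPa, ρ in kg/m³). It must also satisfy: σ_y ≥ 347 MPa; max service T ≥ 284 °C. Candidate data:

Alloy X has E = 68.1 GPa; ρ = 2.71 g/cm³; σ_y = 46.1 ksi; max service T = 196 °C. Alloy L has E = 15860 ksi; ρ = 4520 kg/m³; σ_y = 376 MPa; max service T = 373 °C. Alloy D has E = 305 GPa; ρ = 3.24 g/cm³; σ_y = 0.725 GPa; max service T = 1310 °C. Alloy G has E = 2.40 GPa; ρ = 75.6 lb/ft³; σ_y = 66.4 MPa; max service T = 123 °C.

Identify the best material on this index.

alloy D

Screen on constraints: σ_y ≥ 347 MPa; max service T ≥ 284 °C. Survivors: alloy L, alloy D.
After converting to SI:
  alloy L: E = 109.4 GPa, ρ = 4520 kg/m³
  alloy D: E = 305.0 GPa, ρ = 3240 kg/m³
  alloy D: M = 2.08×10⁻³
  alloy L: M = 1.06×10⁻³
Alloy D has the largest M.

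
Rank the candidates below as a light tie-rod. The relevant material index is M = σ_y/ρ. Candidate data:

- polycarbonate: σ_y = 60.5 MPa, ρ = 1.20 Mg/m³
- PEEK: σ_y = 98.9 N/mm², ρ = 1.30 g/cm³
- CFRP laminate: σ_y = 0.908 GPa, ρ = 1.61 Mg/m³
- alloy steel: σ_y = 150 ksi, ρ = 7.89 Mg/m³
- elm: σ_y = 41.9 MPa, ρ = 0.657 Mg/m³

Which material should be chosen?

Putting every candidate on a common basis:
  polycarbonate: σ_y = 60.50 MPa, ρ = 1200 kg/m³
  PEEK: σ_y = 98.90 MPa, ρ = 1300 kg/m³
  CFRP laminate: σ_y = 908.0 MPa, ρ = 1610 kg/m³
  alloy steel: σ_y = 1034 MPa, ρ = 7890 kg/m³
  elm: σ_y = 41.90 MPa, ρ = 657.0 kg/m³
  CFRP laminate: M = 564 kN·m/kg
  alloy steel: M = 131 kN·m/kg
  PEEK: M = 76.1 kN·m/kg
  elm: M = 63.8 kN·m/kg
  polycarbonate: M = 50.4 kN·m/kg
The maximum is for CFRP laminate.

CFRP laminate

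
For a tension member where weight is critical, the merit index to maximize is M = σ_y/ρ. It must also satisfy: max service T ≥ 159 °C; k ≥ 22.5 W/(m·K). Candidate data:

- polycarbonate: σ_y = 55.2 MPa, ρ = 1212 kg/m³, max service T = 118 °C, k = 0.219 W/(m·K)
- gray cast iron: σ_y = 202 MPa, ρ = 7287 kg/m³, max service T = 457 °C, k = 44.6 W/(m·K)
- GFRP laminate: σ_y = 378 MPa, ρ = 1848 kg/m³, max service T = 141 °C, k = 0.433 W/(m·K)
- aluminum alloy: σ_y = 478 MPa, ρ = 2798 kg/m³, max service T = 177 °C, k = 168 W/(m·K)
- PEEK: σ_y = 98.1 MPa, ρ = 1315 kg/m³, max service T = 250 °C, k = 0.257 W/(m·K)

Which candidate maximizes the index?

aluminum alloy

Screen on constraints: max service T ≥ 159 °C; k ≥ 22.5 W/(m·K). Survivors: gray cast iron, aluminum alloy.
Per-candidate index values:
  aluminum alloy: M = 171 kN·m/kg
  gray cast iron: M = 27.7 kN·m/kg
Aluminum alloy ranks first.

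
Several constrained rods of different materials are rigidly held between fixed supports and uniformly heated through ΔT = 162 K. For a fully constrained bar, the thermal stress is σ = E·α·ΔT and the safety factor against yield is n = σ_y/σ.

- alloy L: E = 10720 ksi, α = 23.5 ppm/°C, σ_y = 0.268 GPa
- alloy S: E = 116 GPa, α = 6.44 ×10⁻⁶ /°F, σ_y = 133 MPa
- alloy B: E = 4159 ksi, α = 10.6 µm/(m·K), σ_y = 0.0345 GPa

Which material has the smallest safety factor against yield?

Per material, after unit conversion:
  alloy L: E = 73.91, α = 23.5, σ_y = 268.0 → σ = 281 MPa, n = 0.952
  alloy S: E = 116.0, α = 11.6, σ_y = 133.0 → σ = 218 MPa, n = 0.611
  alloy B: E = 28.68, α = 10.6, σ_y = 34.50 → σ = 49.2 MPa, n = 0.701
The minimum is alloy S at n = 0.611.

alloy S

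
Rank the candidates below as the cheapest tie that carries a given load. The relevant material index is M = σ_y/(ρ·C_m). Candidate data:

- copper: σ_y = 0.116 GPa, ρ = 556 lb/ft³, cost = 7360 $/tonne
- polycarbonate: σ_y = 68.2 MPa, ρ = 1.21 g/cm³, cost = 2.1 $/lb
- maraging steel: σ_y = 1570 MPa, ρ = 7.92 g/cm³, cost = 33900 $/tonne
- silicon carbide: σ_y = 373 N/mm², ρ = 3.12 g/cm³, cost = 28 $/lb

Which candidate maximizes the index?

polycarbonate

Convert each candidate to consistent units, then evaluate M:
  copper: σ_y = 116.0 MPa, ρ = 8906 kg/m³, cost = 7.360 $/kg
  polycarbonate: σ_y = 68.20 MPa, ρ = 1210 kg/m³, cost = 4.630 $/kg
  maraging steel: σ_y = 1570 MPa, ρ = 7920 kg/m³, cost = 33.90 $/kg
  silicon carbide: σ_y = 373.0 MPa, ρ = 3120 kg/m³, cost = 61.73 $/kg
  polycarbonate: M = 12.2 kN·m per $
  maraging steel: M = 5.85 kN·m per $
  silicon carbide: M = 1.94 kN·m per $
  copper: M = 1.77 kN·m per $
Polycarbonate has the largest M.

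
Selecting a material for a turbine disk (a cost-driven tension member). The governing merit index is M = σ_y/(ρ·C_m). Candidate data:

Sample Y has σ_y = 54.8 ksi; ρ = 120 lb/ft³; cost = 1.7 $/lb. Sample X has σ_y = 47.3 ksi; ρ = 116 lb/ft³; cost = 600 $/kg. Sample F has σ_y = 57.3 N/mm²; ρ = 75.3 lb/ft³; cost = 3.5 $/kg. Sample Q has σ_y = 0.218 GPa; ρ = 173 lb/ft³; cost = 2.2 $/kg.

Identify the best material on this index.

Normalizing units and computing the index:
  sample Y: σ_y = 377.8 MPa, ρ = 1922 kg/m³, cost = 3.748 $/kg
  sample X: σ_y = 326.1 MPa, ρ = 1858 kg/m³, cost = 600.0 $/kg
  sample F: σ_y = 57.30 MPa, ρ = 1206 kg/m³, cost = 3.500 $/kg
  sample Q: σ_y = 218.0 MPa, ρ = 2771 kg/m³, cost = 2.200 $/kg
  sample Y: M = 52.4 kN·m per $
  sample Q: M = 35.8 kN·m per $
  sample F: M = 13.6 kN·m per $
  sample X: M = 0.293 kN·m per $
Sample Y has the largest M.

sample Y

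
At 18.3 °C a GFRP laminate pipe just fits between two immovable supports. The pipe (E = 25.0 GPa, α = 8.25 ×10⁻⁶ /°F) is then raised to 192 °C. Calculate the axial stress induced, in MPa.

α = 8.25×10⁻⁶/°F × 9/5 = 14.8×10⁻⁶/K.
ΔT = 173.7 K. Constrained thermal stress σ = E·α·ΔT = 25.00×10³ MPa × 14.8×10⁻⁶ × 173.7 = 64.5 MPa (compressive).

64.5 MPa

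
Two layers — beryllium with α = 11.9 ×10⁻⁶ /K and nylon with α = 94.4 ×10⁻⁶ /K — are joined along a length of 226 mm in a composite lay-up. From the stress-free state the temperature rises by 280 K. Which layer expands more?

α(beryllium) = 11.9×10⁻⁶/K vs α(nylon) = 94.4×10⁻⁶/K.
Higher α expands more for the same ΔT: nylon.

nylon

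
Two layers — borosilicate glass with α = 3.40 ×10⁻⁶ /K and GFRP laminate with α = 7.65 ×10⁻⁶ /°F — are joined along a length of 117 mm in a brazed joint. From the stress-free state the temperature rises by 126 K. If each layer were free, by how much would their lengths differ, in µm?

GFRP laminate: α = 7.65×10⁻⁶/°F × 9/5 = 13.8×10⁻⁶/K.
Δα = |3.40 − 13.8|×10⁻⁶/K = 10.4×10⁻⁶/K.
ΔL_mismatch = Δα·L·ΔT = 10.4×10⁻⁶ × 117.0 mm × 126.0 K = 153 µm.

153 µm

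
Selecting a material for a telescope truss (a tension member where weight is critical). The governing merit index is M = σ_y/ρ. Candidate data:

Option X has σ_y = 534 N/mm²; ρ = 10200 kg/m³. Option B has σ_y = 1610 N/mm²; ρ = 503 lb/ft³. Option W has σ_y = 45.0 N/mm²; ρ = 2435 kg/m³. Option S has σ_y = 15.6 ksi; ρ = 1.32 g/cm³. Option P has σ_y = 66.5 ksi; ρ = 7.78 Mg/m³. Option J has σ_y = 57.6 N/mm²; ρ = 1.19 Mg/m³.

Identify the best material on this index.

option B

Putting every candidate on a common basis:
  option X: σ_y = 534.0 MPa, ρ = 10200 kg/m³
  option B: σ_y = 1610 MPa, ρ = 8057 kg/m³
  option W: σ_y = 45.00 MPa, ρ = 2435 kg/m³
  option S: σ_y = 107.6 MPa, ρ = 1320 kg/m³
  option P: σ_y = 458.5 MPa, ρ = 7780 kg/m³
  option J: σ_y = 57.60 MPa, ρ = 1190 kg/m³
  option B: M = 200 kN·m/kg
  option S: M = 81.5 kN·m/kg
  option P: M = 58.9 kN·m/kg
  option X: M = 52.4 kN·m/kg
  option J: M = 48.4 kN·m/kg
  option W: M = 18.5 kN·m/kg
The maximum is for option B.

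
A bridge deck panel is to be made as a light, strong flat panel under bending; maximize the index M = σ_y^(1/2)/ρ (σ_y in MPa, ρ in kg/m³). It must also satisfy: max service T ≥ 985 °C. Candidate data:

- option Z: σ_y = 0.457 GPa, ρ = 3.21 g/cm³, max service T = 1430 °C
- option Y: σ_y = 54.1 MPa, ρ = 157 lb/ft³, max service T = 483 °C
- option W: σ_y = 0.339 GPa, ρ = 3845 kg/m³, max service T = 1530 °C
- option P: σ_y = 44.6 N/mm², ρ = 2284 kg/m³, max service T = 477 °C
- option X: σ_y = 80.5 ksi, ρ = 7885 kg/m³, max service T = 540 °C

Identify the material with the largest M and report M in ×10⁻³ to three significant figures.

option Z, M = 6.66×10⁻³

Screen on constraints: max service T ≥ 985 °C. Survivors: option Z, option W.
In SI units:
  option Z: σ_y = 457.0 MPa, ρ = 3210 kg/m³
  option W: σ_y = 339.0 MPa, ρ = 3845 kg/m³
  option Z: M = 6.66×10⁻³
  option W: M = 4.79×10⁻³
The maximum is for option Z.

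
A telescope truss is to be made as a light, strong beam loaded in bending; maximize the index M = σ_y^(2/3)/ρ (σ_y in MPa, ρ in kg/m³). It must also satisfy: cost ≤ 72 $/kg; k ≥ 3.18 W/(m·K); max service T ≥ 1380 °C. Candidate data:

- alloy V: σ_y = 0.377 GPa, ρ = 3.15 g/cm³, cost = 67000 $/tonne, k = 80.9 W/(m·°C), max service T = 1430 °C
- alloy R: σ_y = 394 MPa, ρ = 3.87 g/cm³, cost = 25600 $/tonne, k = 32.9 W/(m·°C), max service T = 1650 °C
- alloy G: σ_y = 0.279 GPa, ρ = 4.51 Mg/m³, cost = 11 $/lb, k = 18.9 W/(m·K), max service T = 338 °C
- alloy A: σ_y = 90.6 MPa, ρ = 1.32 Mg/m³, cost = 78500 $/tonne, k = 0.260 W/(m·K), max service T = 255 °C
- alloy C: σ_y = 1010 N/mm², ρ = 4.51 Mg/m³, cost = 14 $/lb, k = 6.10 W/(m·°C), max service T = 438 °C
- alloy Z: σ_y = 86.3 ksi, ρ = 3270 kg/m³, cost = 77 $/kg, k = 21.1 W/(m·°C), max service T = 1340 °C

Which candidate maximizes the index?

alloy V

Screen on constraints: cost ≤ 72 $/kg; k ≥ 3.18 W/(m·K); max service T ≥ 1380 °C. Survivors: alloy V, alloy R.
Normalizing units and computing the index:
  alloy V: σ_y = 377.0 MPa, ρ = 3150 kg/m³
  alloy R: σ_y = 394.0 MPa, ρ = 3870 kg/m³
  alloy V: M = 16.6×10⁻³
  alloy R: M = 13.9×10⁻³
The maximum is for alloy V.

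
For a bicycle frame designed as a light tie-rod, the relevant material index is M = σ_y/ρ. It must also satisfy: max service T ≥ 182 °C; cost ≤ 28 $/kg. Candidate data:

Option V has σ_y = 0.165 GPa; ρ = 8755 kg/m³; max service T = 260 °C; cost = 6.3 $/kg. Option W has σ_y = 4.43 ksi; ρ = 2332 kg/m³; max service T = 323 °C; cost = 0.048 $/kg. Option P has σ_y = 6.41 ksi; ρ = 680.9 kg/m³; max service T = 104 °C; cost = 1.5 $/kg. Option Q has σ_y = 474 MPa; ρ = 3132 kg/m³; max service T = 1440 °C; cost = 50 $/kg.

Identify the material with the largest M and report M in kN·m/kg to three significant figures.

Screen on constraints: max service T ≥ 182 °C; cost ≤ 28 $/kg. Survivors: option V, option W.
In SI units:
  option V: σ_y = 165.0 MPa, ρ = 8755 kg/m³
  option W: σ_y = 30.54 MPa, ρ = 2332 kg/m³
  option V: M = 18.8 kN·m/kg
  option W: M = 13.1 kN·m/kg
Option V has the largest M.

option V, M = 18.8 kN·m/kg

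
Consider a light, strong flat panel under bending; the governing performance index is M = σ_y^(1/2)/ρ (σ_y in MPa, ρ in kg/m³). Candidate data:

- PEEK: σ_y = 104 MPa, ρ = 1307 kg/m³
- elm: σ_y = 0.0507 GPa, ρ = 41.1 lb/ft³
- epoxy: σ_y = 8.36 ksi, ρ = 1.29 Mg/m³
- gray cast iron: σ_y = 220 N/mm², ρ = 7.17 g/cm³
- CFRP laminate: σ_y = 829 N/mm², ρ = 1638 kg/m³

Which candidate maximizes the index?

CFRP laminate

In SI units:
  PEEK: σ_y = 104.0 MPa, ρ = 1307 kg/m³
  elm: σ_y = 50.70 MPa, ρ = 658.4 kg/m³
  epoxy: σ_y = 57.64 MPa, ρ = 1290 kg/m³
  gray cast iron: σ_y = 220.0 MPa, ρ = 7170 kg/m³
  CFRP laminate: σ_y = 829.0 MPa, ρ = 1638 kg/m³
  CFRP laminate: M = 17.6×10⁻³
  elm: M = 10.8×10⁻³
  PEEK: M = 7.80×10⁻³
  epoxy: M = 5.89×10⁻³
  gray cast iron: M = 2.07×10⁻³
Highest index: CFRP laminate.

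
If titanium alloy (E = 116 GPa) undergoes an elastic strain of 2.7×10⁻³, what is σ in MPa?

313 MPa

σ = E·ε = 116000 MPa × 2.7×10⁻³ = 313 MPa.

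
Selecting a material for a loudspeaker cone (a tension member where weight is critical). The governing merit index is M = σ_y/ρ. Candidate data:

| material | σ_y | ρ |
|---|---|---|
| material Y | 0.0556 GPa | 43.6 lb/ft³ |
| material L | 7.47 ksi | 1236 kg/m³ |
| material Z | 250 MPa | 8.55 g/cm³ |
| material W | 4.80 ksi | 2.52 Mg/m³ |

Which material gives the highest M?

In SI units:
  material Y: σ_y = 55.60 MPa, ρ = 698.4 kg/m³
  material L: σ_y = 51.50 MPa, ρ = 1236 kg/m³
  material Z: σ_y = 250.0 MPa, ρ = 8550 kg/m³
  material W: σ_y = 33.09 MPa, ρ = 2520 kg/m³
  material Y: M = 79.6 kN·m/kg
  material L: M = 41.7 kN·m/kg
  material Z: M = 29.2 kN·m/kg
  material W: M = 13.1 kN·m/kg
Material Y ranks first.

material Y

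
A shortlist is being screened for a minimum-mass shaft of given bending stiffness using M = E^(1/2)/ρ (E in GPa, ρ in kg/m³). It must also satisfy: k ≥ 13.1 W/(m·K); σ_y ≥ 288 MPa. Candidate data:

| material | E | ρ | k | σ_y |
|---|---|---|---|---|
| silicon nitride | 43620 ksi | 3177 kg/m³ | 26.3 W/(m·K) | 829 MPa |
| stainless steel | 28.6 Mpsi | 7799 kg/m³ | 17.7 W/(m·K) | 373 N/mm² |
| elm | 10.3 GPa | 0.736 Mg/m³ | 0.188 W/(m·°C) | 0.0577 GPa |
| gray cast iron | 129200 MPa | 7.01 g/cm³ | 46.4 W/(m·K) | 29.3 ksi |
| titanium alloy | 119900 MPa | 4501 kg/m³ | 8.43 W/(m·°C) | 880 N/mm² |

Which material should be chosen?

silicon nitride

Screen on constraints: k ≥ 13.1 W/(m·K); σ_y ≥ 288 MPa. Survivors: silicon nitride, stainless steel.
Convert each candidate to consistent units, then evaluate M:
  silicon nitride: E = 300.7 GPa, ρ = 3177 kg/m³
  stainless steel: E = 197.2 GPa, ρ = 7799 kg/m³
  silicon nitride: M = 5.46×10⁻³
  stainless steel: M = 1.80×10⁻³
Silicon nitride ranks first.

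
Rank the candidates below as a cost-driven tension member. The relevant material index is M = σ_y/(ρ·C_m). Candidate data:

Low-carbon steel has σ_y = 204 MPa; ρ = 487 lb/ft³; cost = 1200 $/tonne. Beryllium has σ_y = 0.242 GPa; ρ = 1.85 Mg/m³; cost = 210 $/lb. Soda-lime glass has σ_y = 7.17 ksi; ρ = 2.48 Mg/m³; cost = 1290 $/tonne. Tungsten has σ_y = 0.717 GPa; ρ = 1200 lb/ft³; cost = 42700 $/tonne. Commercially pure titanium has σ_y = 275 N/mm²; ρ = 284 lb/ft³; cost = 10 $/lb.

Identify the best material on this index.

Convert each candidate to consistent units, then evaluate M:
  low-carbon steel: σ_y = 204.0 MPa, ρ = 7801 kg/m³, cost = 1.200 $/kg
  beryllium: σ_y = 242.0 MPa, ρ = 1850 kg/m³, cost = 463.0 $/kg
  soda-lime glass: σ_y = 49.44 MPa, ρ = 2480 kg/m³, cost = 1.290 $/kg
  tungsten: σ_y = 717.0 MPa, ρ = 19220 kg/m³, cost = 42.70 $/kg
  commercially pure titanium: σ_y = 275.0 MPa, ρ = 4549 kg/m³, cost = 22.05 $/kg
  low-carbon steel: M = 21.8 kN·m per $
  soda-lime glass: M = 15.5 kN·m per $
  commercially pure titanium: M = 2.74 kN·m per $
  tungsten: M = 0.874 kN·m per $
  beryllium: M = 0.283 kN·m per $
Low-carbon steel ranks first.

low-carbon steel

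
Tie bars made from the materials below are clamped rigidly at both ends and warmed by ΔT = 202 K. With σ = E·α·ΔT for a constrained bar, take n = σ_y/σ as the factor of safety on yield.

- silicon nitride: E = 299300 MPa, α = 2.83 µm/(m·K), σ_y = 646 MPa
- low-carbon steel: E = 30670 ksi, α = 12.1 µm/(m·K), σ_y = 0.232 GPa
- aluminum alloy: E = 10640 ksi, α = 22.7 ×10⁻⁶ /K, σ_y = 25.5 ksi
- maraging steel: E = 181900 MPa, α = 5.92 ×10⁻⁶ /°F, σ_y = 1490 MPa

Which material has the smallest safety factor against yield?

Per material, after unit conversion:
  silicon nitride: E = 299.3, α = 2.83, σ_y = 646.0 → σ = 171 MPa, n = 3.78
  low-carbon steel: E = 211.5, α = 12.1, σ_y = 232.0 → σ = 517 MPa, n = 0.449
  aluminum alloy: E = 73.36, α = 22.7, σ_y = 175.8 → σ = 336 MPa, n = 0.523
  maraging steel: E = 181.9, α = 10.7, σ_y = 1490 → σ = 392 MPa, n = 3.81
Smallest n: low-carbon steel with n = 0.449.

low-carbon steel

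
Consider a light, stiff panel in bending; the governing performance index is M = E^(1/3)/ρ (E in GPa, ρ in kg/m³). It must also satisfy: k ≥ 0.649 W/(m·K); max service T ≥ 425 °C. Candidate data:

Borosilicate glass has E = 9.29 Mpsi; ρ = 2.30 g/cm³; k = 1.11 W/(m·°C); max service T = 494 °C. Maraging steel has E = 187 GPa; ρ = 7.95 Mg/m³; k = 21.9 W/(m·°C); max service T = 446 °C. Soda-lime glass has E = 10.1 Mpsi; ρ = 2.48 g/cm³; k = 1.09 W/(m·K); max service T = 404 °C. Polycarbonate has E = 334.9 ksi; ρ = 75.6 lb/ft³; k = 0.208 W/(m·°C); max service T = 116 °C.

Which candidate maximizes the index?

borosilicate glass

Screen on constraints: k ≥ 0.649 W/(m·K); max service T ≥ 425 °C. Survivors: borosilicate glass, maraging steel.
Convert each candidate to consistent units, then evaluate M:
  borosilicate glass: E = 64.05 GPa, ρ = 2300 kg/m³
  maraging steel: E = 187.0 GPa, ρ = 7950 kg/m³
  borosilicate glass: M = 1.74×10⁻³
  maraging steel: M = 0.719×10⁻³
Borosilicate glass has the largest M.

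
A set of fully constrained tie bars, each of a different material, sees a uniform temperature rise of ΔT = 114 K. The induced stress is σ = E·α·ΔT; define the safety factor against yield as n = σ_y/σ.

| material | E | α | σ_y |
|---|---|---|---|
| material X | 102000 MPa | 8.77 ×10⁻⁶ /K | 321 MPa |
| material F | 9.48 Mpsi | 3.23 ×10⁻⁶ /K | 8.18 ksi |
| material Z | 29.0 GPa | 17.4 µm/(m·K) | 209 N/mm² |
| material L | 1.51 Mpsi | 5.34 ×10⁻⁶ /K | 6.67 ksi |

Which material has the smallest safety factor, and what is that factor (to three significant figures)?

material F, n = 2.34

Per material, after unit conversion:
  material X: E = 102.0, α = 8.77, σ_y = 321.0 → σ = 102 MPa, n = 3.15
  material F: E = 65.36, α = 3.23, σ_y = 56.40 → σ = 24.1 MPa, n = 2.34
  material Z: E = 29.00, α = 17.4, σ_y = 209.0 → σ = 57.5 MPa, n = 3.63
  material L: E = 10.41, α = 5.34, σ_y = 45.99 → σ = 6.34 MPa, n = 7.26
Smallest n: material F with n = 2.34.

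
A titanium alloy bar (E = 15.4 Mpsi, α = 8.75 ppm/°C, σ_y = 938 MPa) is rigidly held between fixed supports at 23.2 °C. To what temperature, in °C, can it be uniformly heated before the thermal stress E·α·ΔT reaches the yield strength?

E = 15.4 Mpsi = 106.2 GPa.
E·α·ΔT = 938.0 MPa ⇒ ΔT = 938.0 / (106.2×10³ × 8.75×10⁻⁶) = 1010 K.
T = 23.2 + 1010 = 1033 °C.

1030 °C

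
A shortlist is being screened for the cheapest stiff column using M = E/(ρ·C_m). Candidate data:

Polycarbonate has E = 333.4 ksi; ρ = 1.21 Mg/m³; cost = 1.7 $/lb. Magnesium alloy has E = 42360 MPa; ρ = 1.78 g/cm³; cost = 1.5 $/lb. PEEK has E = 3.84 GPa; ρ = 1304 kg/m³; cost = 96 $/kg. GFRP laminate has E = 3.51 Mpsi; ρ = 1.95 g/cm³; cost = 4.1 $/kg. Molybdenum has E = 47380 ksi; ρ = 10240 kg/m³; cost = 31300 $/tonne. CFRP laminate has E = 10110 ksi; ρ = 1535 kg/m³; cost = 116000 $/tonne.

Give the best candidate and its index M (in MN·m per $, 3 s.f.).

Normalizing units and computing the index:
  polycarbonate: E = 2.299 GPa, ρ = 1210 kg/m³, cost = 3.748 $/kg
  magnesium alloy: E = 42.36 GPa, ρ = 1780 kg/m³, cost = 3.307 $/kg
  PEEK: E = 3.840 GPa, ρ = 1304 kg/m³, cost = 96.00 $/kg
  GFRP laminate: E = 24.20 GPa, ρ = 1950 kg/m³, cost = 4.100 $/kg
  molybdenum: E = 326.7 GPa, ρ = 10240 kg/m³, cost = 31.30 $/kg
  CFRP laminate: E = 69.71 GPa, ρ = 1535 kg/m³, cost = 116.0 $/kg
  magnesium alloy: M = 7.20 MN·m per $
  GFRP laminate: M = 3.03 MN·m per $
  molybdenum: M = 1.02 MN·m per $
  polycarbonate: M = 0.507 MN·m per $
  CFRP laminate: M = 0.391 MN·m per $
  PEEK: M = 0.0307 MN·m per $
Highest index: magnesium alloy.

magnesium alloy, M = 7.20 MN·m per $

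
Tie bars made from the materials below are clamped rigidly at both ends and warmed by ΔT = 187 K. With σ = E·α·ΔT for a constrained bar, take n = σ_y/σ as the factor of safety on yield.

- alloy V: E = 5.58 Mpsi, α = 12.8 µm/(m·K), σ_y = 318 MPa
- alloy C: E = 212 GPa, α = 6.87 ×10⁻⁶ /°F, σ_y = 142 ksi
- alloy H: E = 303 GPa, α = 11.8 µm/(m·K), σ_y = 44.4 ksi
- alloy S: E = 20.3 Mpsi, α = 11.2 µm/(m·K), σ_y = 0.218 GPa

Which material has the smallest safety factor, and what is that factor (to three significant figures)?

alloy H, n = 0.458

With everything in SI (GPa, ×10⁻⁶/K, MPa):
  alloy V: E = 38.47, α = 12.8, σ_y = 318.0 → σ = 92.1 MPa, n = 3.45
  alloy C: E = 212.0, α = 12.4, σ_y = 979.1 → σ = 490 MPa, n = 2.00
  alloy H: E = 303.0, α = 11.8, σ_y = 306.1 → σ = 669 MPa, n = 0.458
  alloy S: E = 140.0, α = 11.2, σ_y = 218.0 → σ = 293 MPa, n = 0.744
Alloy H has the lowest safety factor, n = 0.458.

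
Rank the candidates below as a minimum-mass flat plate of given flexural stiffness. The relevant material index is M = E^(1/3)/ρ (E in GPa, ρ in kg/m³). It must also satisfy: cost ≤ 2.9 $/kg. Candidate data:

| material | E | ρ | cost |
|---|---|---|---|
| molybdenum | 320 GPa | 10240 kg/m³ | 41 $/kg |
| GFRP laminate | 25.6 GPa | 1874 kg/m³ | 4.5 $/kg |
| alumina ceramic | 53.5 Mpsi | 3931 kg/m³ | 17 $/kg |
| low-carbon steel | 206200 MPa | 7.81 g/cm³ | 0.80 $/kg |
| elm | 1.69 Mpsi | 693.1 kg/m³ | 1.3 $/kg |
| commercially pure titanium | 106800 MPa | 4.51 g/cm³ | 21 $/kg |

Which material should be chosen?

Screen on constraints: cost ≤ 2.9 $/kg. Survivors: low-carbon steel, elm.
In SI units:
  low-carbon steel: E = 206.2 GPa, ρ = 7810 kg/m³
  elm: E = 11.65 GPa, ρ = 693.1 kg/m³
  elm: M = 3.27×10⁻³
  low-carbon steel: M = 0.756×10⁻³
The maximum is for elm.

elm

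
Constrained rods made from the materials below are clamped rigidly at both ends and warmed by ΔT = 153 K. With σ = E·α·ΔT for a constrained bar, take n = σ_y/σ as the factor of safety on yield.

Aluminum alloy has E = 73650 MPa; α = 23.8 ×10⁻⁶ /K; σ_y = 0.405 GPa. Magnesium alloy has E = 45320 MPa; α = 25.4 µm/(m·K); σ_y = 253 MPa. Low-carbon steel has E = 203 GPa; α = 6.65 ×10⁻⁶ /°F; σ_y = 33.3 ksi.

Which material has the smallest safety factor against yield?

low-carbon steel

Converting E to GPa, α to ×10⁻⁶/K, σ_y to MPa, then σ and n for each:
  aluminum alloy: E = 73.65, α = 23.8, σ_y = 405.0 → σ = 268 MPa, n = 1.51
  magnesium alloy: E = 45.32, α = 25.4, σ_y = 253.0 → σ = 176 MPa, n = 1.44
  low-carbon steel: E = 203.0, α = 12.0, σ_y = 229.6 → σ = 372 MPa, n = 0.618
Low-carbon steel has the lowest safety factor, n = 0.618.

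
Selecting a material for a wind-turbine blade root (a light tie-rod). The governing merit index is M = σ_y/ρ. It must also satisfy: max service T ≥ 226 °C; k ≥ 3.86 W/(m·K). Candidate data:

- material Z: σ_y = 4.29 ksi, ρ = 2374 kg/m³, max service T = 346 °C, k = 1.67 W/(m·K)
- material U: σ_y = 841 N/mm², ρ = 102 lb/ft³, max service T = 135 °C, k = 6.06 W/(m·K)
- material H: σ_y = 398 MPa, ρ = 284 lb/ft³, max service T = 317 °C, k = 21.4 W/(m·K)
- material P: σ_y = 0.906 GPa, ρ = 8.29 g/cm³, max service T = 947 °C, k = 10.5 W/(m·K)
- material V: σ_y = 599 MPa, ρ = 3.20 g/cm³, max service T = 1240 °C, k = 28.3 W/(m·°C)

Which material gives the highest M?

material V

Screen on constraints: max service T ≥ 226 °C; k ≥ 3.86 W/(m·K). Survivors: material H, material P, material V.
Convert each candidate to consistent units, then evaluate M:
  material H: σ_y = 398.0 MPa, ρ = 4549 kg/m³
  material P: σ_y = 906.0 MPa, ρ = 8290 kg/m³
  material V: σ_y = 599.0 MPa, ρ = 3200 kg/m³
  material V: M = 187 kN·m/kg
  material P: M = 109 kN·m/kg
  material H: M = 87.5 kN·m/kg
The maximum is for material V.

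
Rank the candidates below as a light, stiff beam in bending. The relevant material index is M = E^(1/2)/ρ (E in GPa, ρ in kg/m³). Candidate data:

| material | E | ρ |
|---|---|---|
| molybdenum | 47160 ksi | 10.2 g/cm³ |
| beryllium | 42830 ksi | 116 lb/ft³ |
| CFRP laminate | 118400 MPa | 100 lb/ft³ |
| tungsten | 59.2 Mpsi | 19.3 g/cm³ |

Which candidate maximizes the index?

beryllium

After converting to SI:
  molybdenum: E = 325.2 GPa, ρ = 10200 kg/m³
  beryllium: E = 295.3 GPa, ρ = 1858 kg/m³
  CFRP laminate: E = 118.4 GPa, ρ = 1602 kg/m³
  tungsten: E = 408.2 GPa, ρ = 19300 kg/m³
  beryllium: M = 9.25×10⁻³
  CFRP laminate: M = 6.79×10⁻³
  molybdenum: M = 1.77×10⁻³
  tungsten: M = 1.05×10⁻³
Highest index: beryllium.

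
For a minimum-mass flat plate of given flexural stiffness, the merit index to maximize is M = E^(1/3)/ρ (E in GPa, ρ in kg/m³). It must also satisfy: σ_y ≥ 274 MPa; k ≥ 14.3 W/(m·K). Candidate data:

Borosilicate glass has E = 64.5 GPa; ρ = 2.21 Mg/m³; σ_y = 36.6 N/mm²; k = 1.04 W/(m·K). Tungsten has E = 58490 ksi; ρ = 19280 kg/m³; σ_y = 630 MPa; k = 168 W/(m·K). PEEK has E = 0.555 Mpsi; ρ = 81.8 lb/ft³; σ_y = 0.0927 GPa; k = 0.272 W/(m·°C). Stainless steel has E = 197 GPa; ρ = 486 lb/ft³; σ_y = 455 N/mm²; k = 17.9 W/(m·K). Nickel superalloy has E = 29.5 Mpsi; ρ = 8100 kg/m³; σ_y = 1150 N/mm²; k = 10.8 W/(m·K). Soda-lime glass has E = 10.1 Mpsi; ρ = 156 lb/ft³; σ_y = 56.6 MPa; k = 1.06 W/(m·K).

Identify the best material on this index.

stainless steel

Screen on constraints: σ_y ≥ 274 MPa; k ≥ 14.3 W/(m·K). Survivors: tungsten, stainless steel.
In SI units:
  tungsten: E = 403.3 GPa, ρ = 19280 kg/m³
  stainless steel: E = 197.0 GPa, ρ = 7785 kg/m³
  stainless steel: M = 0.747×10⁻³
  tungsten: M = 0.383×10⁻³
Stainless steel has the largest M.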